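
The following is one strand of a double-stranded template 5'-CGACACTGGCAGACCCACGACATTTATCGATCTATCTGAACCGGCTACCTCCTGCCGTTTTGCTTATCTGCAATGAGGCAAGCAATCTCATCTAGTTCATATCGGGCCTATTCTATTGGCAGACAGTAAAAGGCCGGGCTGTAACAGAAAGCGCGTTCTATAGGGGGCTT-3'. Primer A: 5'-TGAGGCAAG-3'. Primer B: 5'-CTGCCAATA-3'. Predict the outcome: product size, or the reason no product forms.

Yes — a 49 bp product.

Primer A (TGAGGCAAG) matches the top strand at positions 74–82; it acts as a forward primer.
Primer B's reverse complement is TATTGGCAG, matching the top strand at positions 114–122; it acts as a reverse primer.
The 3' ends face each other across positions 74–122, giving a 49 bp product.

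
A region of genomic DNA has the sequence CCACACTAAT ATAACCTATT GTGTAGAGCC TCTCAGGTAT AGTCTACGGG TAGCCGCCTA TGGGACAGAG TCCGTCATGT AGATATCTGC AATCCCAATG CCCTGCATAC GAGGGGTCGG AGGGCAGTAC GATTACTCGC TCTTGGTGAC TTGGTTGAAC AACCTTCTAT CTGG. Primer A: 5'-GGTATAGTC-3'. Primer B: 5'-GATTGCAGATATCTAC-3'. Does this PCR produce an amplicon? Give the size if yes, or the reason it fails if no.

Yes — a 59 bp product.

Primer A (GGTATAGTC) matches the top strand at positions 36–44; it acts as a forward primer.
Primer B's reverse complement is GTAGATATCTGCAATC, matching the top strand at positions 79–94; it acts as a reverse primer.
The 3' ends face each other across positions 36–94, giving a 59 bp product.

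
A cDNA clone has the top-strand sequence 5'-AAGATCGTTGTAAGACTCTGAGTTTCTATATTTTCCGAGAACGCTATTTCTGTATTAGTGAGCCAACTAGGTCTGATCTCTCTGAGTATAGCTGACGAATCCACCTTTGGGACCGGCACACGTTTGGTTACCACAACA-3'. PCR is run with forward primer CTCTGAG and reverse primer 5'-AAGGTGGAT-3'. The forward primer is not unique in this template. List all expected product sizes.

The forward primer CTCTGAG matches the top strand at positions 16–22, 80–86.
The reverse primer's reverse complement is ATCCACCTT, matching at positions 99–107.
Each forward site pairs with the reverse site to give a product ending at position 107: sizes 92, 28 bp.

92 bp, 28 bp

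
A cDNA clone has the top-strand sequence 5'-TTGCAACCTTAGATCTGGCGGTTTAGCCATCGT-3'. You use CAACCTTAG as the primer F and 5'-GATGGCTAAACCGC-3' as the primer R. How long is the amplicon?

28 bp

Scanning the template, CAACCTTAG occurs at positions 4–12; this primer anneals to the bottom strand there with its 3' end pointing downstream.
Reverse complement of the reverse primer: GCGGTTTAGCCATC. This occurs on the top strand at positions 18–31.
Amplicon spans positions 4–31: 28 bp.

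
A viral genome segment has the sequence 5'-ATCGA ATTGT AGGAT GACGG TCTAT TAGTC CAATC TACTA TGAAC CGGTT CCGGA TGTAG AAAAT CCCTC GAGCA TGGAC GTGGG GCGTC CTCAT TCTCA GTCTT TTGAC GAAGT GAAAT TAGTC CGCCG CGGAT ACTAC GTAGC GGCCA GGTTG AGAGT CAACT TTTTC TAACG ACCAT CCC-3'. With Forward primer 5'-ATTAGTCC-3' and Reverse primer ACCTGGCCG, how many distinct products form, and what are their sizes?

Two products: 130 bp, 35 bp

The forward primer ATTAGTCC matches the top strand at positions 24–31, 119–126.
The reverse primer's reverse complement is CGGCCAGGT, matching at positions 145–153.
Each forward site pairs with the reverse site to give a product ending at position 153: sizes 130, 35 bp.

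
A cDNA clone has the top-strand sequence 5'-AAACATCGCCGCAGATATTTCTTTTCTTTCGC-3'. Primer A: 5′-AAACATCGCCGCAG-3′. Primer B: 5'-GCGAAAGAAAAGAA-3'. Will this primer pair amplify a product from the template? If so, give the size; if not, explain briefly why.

Yes — a 32 bp product.

Primer A (AAACATCGCCGCAG) matches the top strand at positions 1–14; it acts as a forward primer.
Primer B's reverse complement is TTCTTTTCTTTCGC, matching the top strand at positions 19–32; it acts as a reverse primer.
The 3' ends face each other across positions 1–32, giving a 32 bp product.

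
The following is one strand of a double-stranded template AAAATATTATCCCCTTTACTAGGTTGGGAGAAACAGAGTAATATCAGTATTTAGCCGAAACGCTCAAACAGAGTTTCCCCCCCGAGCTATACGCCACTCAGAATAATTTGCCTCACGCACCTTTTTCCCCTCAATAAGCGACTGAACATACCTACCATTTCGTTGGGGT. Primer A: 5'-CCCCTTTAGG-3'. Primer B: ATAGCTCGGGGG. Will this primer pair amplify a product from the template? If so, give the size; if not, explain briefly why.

Primer A (CCCCTTTAGG) does not match the top strand, and its reverse complement CCTAAAGGGG does not match either.
With no annealing site for primer A, no amplification occurs.

No product — primer A has no binding site in the template.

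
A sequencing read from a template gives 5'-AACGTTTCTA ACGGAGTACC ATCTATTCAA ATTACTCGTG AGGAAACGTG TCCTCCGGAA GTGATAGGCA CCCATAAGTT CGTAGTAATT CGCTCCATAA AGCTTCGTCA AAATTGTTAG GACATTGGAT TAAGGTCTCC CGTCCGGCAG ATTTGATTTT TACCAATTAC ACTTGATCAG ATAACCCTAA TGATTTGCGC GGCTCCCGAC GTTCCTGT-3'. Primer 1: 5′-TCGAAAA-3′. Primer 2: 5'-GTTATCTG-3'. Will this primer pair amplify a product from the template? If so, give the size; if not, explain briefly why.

No product — primer 1 has no binding site in the template.

Primer 1 (TCGAAAA) does not match the top strand, and its reverse complement TTTTCGA does not match either.
With no annealing site for primer 1, no amplification occurs.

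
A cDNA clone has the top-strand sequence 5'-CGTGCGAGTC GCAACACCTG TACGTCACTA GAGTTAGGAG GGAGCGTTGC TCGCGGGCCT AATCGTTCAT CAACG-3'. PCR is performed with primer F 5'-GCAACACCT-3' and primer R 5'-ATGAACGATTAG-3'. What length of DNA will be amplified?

Scanning the template, GCAACACCT occurs at positions 11–19; this primer anneals to the bottom strand there with its 3' end pointing downstream.
Taking the reverse complement of ATGAACGATTAG gives CTAATCGTTCAT, found at positions 59–70 on the template; the primer anneals here to the top strand with its 3' end pointing upstream.
The product runs from position 11 to position 70, so its length is 70 − 11 + 1 = 60 bp.

60 bp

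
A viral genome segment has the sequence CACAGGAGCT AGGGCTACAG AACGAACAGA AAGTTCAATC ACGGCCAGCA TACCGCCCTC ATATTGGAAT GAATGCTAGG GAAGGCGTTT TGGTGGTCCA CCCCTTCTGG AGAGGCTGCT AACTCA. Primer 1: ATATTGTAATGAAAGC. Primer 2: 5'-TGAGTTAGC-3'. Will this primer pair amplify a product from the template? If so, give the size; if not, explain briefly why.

Primer 1 (ATATTGTAATGAAAGC) does not match the top strand, and its reverse complement GCTTTCATTACAATAT does not match either.
With no annealing site for primer 1, no amplification occurs.

No product — primer 1 has no binding site in the template.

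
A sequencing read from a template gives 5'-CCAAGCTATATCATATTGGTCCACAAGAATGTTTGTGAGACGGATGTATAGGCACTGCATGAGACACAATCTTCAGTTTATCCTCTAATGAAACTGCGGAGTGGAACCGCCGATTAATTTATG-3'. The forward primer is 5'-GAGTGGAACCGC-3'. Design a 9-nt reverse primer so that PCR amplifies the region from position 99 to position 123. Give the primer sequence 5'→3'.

5'-CATAAATTA-3'

The product's 3' end on the top strand is position 123.
The reverse primer anneals to the top strand over positions 115–123, i.e. to TAATTTATG.
Its sequence written 5'→3' is the reverse complement: CATAAATTA.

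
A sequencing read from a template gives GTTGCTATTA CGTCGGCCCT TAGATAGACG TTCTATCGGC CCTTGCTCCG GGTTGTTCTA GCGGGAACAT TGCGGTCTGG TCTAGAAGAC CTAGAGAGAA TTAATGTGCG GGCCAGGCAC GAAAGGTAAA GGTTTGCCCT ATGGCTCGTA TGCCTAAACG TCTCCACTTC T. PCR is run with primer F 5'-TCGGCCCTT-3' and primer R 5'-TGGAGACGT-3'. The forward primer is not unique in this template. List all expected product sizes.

The forward primer TCGGCCCTT matches the top strand at positions 13–21, 36–44.
The reverse primer's reverse complement is ACGTCTCCA, matching at positions 158–166.
Each forward site pairs with the reverse site to give a product ending at position 166: sizes 154, 131 bp.

154 bp, 131 bp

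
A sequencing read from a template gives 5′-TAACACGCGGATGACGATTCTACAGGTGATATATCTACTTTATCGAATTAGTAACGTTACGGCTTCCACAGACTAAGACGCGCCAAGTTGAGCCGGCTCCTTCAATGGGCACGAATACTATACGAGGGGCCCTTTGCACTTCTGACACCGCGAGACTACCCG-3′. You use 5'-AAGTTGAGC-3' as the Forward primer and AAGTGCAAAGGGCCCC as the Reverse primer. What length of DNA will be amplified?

The forward primer matches the template at positions 85–93.
Reverse complement of the reverse primer: GGGGCCCTTTGCACTT. This occurs on the top strand at positions 126–141.
The product runs from position 85 to position 141, so its length is 141 − 85 + 1 = 57 bp.

57 bp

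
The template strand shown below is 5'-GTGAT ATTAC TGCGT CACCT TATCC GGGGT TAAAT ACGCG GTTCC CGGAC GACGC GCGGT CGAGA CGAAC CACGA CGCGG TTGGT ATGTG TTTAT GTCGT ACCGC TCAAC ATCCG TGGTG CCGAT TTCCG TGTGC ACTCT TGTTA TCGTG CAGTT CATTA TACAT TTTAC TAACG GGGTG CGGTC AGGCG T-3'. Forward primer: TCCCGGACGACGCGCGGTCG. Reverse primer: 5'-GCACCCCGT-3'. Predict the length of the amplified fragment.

The forward primer matches the template at positions 43–62.
The reverse primer's reverse complement is ACGGGGTGC, which matches the template at positions 173–181.
Product length = (reverse-primer end) − (forward-primer start) + 1 = 181 − 43 + 1 = 139 bp.

139 bp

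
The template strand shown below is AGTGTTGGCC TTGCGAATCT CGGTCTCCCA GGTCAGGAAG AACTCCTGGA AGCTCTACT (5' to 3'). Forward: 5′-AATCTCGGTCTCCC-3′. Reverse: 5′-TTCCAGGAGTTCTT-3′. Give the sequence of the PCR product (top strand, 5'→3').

5'-AATCTCGGTCTCCCAGGTCAGGAAGAACTCCTGGAA-3'

Scanning the template, AATCTCGGTCTCCC occurs at positions 16–29; this primer anneals to the bottom strand there with its 3' end pointing downstream.
The reverse primer's reverse complement is AAGAACTCCTGGAA, which matches the template at positions 38–51.
The product is the template from position 16 through 51 (36 bp).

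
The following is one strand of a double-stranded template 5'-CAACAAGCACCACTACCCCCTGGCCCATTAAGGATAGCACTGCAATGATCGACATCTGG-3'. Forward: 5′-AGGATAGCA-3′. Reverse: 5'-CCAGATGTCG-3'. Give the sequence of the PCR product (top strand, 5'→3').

Forward primer AGGATAGCA is found on the top strand at positions 31–39.
The reverse primer's reverse complement is CGACATCTGG, which matches the template at positions 50–59.
The product is the template from position 31 through 59 (29 bp).

5'-AGGATAGCACTGCAATGATCGACATCTGG-3'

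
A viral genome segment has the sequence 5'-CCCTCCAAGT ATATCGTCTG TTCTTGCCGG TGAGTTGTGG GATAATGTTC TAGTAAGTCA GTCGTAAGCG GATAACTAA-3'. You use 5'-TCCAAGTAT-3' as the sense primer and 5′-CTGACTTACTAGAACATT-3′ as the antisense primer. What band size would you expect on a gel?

Scanning the template, TCCAAGTAT occurs at positions 4–12; this primer anneals to the bottom strand there with its 3' end pointing downstream.
Reverse complement of the reverse primer: AATGTTCTAGTAAGTCAG. This occurs on the top strand at positions 44–61.
The product runs from position 4 to position 61, so its length is 61 − 4 + 1 = 58 bp.

58 bp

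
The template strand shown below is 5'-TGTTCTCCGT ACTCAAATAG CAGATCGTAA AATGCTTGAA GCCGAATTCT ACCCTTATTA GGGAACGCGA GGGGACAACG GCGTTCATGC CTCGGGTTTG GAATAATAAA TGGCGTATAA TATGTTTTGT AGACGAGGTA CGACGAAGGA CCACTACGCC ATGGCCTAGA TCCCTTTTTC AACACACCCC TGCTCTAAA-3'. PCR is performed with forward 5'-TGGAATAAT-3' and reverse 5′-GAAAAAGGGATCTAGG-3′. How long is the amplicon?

82 bp

The forward primer matches the template at positions 99–107.
The reverse primer's reverse complement is CCTAGATCCCTTTTTC, which matches the template at positions 165–180.
Product length = (reverse-primer end) − (forward-primer start) + 1 = 180 − 99 + 1 = 82 bp.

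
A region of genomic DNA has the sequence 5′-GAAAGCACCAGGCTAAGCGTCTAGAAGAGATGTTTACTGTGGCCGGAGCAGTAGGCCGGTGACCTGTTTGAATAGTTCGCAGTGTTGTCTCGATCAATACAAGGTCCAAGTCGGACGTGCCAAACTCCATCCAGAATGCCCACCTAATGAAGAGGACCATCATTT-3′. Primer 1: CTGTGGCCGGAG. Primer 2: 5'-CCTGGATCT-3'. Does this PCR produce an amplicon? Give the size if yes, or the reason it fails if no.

No product — primer 2 has no binding site in the template.

Primer 2 (CCTGGATCT) does not match the top strand, and its reverse complement AGATCCAGG does not match either.
With no annealing site for primer 2, no amplification occurs.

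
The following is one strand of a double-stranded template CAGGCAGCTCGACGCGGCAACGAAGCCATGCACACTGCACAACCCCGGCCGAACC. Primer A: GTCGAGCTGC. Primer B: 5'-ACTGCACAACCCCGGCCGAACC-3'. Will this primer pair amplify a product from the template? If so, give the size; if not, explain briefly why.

No product — the primers' 3' ends point away from each other.

Primer A (GTCGAGCTGC) has reverse complement GCAGCTCGAC, which matches the top strand at positions 4–13; primer A anneals to the top strand there with its 3' end pointing upstream toward position 4.
Primer B (ACTGCACAACCCCGGCCGAACC) matches the top strand directly at positions 34–55; it anneals to the bottom strand with its 3' end pointing downstream toward position 55.
The 3' ends diverge (primer A extends toward position 1, primer B toward position 55), so the primers never converge on a shared product.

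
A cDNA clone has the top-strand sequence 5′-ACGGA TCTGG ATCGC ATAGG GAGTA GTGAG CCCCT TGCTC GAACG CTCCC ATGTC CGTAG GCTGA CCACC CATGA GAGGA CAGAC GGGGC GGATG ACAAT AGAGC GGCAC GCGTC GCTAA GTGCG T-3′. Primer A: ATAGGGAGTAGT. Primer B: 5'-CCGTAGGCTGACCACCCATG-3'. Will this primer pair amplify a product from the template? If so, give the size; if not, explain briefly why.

Primer A (ATAGGGAGTAGT) matches the top strand at positions 16–27 (3' end points downstream).
Primer B (CCGTAGGCTGACCACCCATG) also matches the top strand directly, at positions 55–74 — its reverse complement CATGGGTGGTCAGCCTACGG is not present.
Both primers anneal to the bottom strand with 3' ends pointing the same way, so neither can prime synthesis back toward the other.

No product — both primers anneal to the same strand and extend in the same direction.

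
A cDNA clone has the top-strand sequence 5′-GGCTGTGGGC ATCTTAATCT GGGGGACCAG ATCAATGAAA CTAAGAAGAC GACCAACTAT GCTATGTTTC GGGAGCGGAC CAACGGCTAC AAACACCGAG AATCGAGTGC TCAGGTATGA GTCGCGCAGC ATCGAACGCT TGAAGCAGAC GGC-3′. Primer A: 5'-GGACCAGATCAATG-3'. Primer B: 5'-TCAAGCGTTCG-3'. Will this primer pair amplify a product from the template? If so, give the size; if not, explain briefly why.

Primer A (GGACCAGATCAATG) matches the top strand at positions 24–37; it acts as a forward primer.
Primer B's reverse complement is CGAACGCTTGA, matching the top strand at positions 133–143; it acts as a reverse primer.
The 3' ends face each other across positions 24–143, giving a 120 bp product.

Yes — a 120 bp product.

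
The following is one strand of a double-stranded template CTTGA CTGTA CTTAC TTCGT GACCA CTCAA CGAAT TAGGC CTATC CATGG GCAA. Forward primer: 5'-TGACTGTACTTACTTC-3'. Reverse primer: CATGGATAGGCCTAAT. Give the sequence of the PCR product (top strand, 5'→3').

Forward primer TGACTGTACTTACTTC is found on the top strand at positions 3–18.
Taking the reverse complement of CATGGATAGGCCTAAT gives ATTAGGCCTATCCATG, found at positions 34–49 on the template; the primer anneals here to the top strand with its 3' end pointing upstream.
The product is the template from position 3 through 49 (47 bp).

5'-TGACTGTACTTACTTCGTGACCACTCAACGAATTAGGCCTATCCATG-3'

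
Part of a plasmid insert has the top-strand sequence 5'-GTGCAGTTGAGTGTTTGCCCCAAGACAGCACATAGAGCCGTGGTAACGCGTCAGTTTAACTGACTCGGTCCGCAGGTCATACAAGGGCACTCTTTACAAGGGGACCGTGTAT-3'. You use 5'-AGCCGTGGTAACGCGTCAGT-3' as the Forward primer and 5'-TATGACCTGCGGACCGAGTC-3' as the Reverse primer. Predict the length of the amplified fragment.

46 bp

Forward primer AGCCGTGGTAACGCGTCAGT is found on the top strand at positions 36–55.
Taking the reverse complement of TATGACCTGCGGACCGAGTC gives GACTCGGTCCGCAGGTCATA, found at positions 62–81 on the template; the primer anneals here to the top strand with its 3' end pointing upstream.
The product runs from position 36 to position 81, so its length is 81 − 36 + 1 = 46 bp.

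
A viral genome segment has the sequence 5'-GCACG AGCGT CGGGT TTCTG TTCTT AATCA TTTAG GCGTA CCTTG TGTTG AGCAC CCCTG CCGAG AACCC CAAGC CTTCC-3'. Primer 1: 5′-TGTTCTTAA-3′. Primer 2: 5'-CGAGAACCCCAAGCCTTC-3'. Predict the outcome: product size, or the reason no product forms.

Primer 1 (TGTTCTTAA) matches the top strand at positions 19–27 (3' end points downstream).
Primer 2 (CGAGAACCCCAAGCCTTC) also matches the top strand directly, at positions 62–79 — its reverse complement GAAGGCTTGGGGTTCTCG is not present.
Both primers anneal to the bottom strand with 3' ends pointing the same way, so neither can prime synthesis back toward the other.

No product — both primers anneal to the same strand and extend in the same direction.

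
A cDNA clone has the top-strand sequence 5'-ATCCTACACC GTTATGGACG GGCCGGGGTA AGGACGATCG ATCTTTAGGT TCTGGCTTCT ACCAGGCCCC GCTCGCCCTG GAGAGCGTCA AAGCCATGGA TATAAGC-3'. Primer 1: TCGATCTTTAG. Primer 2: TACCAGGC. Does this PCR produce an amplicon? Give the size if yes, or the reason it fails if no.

No product — both primers anneal to the same strand and extend in the same direction.

Primer 1 (TCGATCTTTAG) matches the top strand at positions 38–48 (3' end points downstream).
Primer 2 (TACCAGGC) also matches the top strand directly, at positions 60–67 — its reverse complement GCCTGGTA is not present.
Both primers anneal to the bottom strand with 3' ends pointing the same way, so neither can prime synthesis back toward the other.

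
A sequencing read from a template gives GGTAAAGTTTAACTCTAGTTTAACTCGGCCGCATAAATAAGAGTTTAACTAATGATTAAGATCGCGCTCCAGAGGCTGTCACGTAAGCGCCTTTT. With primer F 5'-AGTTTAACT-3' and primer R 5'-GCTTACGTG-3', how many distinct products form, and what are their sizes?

The forward primer AGTTTAACT matches the top strand at positions 6–14, 17–25, 42–50.
The reverse primer's reverse complement is CACGTAAGC, matching at positions 80–88.
Each forward site pairs with the reverse site to give a product ending at position 88: sizes 83, 72, 47 bp.

Three products: 83 bp, 72 bp, 47 bp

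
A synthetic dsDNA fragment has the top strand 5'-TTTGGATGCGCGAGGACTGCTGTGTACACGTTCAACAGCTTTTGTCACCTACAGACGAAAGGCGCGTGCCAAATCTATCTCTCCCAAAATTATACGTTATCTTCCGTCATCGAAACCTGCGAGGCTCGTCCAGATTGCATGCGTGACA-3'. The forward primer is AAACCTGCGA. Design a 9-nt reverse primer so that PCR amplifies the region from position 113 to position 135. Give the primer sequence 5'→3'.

The product's 3' end on the top strand is position 135.
The reverse primer anneals to the top strand over positions 127–135, i.e. to CGTCCAGAT.
Its sequence written 5'→3' is the reverse complement: ATCTGGACG.

5'-ATCTGGACG-3'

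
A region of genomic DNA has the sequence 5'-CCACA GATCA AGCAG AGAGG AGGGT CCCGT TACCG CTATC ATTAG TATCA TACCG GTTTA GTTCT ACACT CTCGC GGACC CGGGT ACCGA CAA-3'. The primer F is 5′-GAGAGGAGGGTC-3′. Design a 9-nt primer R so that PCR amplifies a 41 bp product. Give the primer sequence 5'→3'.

5'-CGGTATGAT-3'

The forward primer binds at positions 15–26, so a 41 bp product ends at position 15 + 41 − 1 = 55.
The reverse primer anneals to the top strand over positions 47–55, i.e. to ATCATACCG.
Its sequence written 5'→3' is the reverse complement: CGGTATGAT.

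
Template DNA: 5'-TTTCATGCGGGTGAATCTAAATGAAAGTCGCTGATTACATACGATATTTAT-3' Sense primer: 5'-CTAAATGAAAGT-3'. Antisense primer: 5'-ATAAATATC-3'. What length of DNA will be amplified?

The forward primer matches the template at positions 17–28.
Reverse complement of the reverse primer: GATATTTAT. This occurs on the top strand at positions 43–51.
Product length = (reverse-primer end) − (forward-primer start) + 1 = 51 − 17 + 1 = 35 bp.

35 bp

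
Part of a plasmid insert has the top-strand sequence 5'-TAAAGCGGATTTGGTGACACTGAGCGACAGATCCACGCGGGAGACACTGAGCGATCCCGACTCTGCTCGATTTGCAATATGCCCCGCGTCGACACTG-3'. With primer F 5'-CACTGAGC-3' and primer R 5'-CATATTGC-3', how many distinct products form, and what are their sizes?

Two products: 64 bp, 37 bp

The forward primer CACTGAGC matches the top strand at positions 18–25, 45–52.
The reverse primer's reverse complement is GCAATATG, matching at positions 74–81.
Each forward site pairs with the reverse site to give a product ending at position 81: sizes 64, 37 bp.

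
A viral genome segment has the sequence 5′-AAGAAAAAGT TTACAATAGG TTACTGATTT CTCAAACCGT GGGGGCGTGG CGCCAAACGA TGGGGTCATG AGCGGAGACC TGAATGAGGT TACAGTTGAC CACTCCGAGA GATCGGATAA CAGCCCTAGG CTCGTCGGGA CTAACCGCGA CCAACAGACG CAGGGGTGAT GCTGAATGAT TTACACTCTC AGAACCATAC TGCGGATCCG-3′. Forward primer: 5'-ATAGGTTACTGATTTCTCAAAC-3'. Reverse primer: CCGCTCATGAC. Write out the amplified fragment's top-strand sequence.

5'-ATAGGTTACTGATTTCTCAAACCGTGGGGGCGTGGCGCCAAACGATGGGGTCATGAGCGG-3'

The forward primer matches the template at positions 16–37.
Reverse complement of the reverse primer: GTCATGAGCGG. This occurs on the top strand at positions 65–75.
The product is the template from position 16 through 75 (60 bp).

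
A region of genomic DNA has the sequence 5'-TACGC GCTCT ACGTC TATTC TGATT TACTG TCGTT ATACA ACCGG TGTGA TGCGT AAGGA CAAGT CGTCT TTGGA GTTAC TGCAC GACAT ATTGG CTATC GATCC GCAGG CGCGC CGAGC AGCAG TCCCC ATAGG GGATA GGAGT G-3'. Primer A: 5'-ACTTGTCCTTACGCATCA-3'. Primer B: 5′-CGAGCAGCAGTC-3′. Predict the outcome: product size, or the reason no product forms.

Primer A (ACTTGTCCTTACGCATCA) has reverse complement TGATGCGTAAGGACAAGT, which matches the top strand at positions 48–65; primer A anneals to the top strand there with its 3' end pointing upstream toward position 48.
Primer B (CGAGCAGCAGTC) matches the top strand directly at positions 116–127; it anneals to the bottom strand with its 3' end pointing downstream toward position 127.
The 3' ends diverge (primer A extends toward position 1, primer B toward position 146), so the primers never converge on a shared product.

No product — the primers' 3' ends point away from each other.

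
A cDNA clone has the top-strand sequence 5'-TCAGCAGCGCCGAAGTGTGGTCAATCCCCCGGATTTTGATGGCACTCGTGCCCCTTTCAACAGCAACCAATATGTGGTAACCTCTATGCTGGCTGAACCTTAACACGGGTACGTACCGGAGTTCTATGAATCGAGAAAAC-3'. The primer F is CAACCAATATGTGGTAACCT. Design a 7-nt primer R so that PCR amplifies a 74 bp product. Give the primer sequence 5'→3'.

5'-TTCTCGA-3'

The forward primer binds at positions 64–83, so a 74 bp product ends at position 64 + 74 − 1 = 137.
The reverse primer anneals to the top strand over positions 131–137, i.e. to TCGAGAA.
Its sequence written 5'→3' is the reverse complement: TTCTCGA.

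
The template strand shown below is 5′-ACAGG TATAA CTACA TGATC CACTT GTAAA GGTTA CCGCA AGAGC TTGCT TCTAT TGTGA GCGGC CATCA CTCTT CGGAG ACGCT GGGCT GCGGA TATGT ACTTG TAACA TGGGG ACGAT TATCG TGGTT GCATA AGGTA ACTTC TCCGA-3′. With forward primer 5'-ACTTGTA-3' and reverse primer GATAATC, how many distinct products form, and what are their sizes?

The forward primer ACTTGTA matches the top strand at positions 22–28, 101–107.
The reverse primer's reverse complement is GATTATC, matching at positions 118–124.
Each forward site pairs with the reverse site to give a product ending at position 124: sizes 103, 24 bp.

Two products: 103 bp, 24 bp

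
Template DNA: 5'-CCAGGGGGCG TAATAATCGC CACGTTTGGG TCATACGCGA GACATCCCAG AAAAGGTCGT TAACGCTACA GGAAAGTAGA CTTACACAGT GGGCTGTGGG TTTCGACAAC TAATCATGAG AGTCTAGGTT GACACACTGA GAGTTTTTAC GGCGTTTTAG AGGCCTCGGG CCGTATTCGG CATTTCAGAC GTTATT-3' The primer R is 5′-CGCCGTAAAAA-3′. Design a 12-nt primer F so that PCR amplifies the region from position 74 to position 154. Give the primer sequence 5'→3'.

5'-AAGTAGACTTAC-3'

The reverse primer's reverse complement TTTTTACGGCG matches the template at positions 144–154; the product starts at position 74.
The forward primer is identical to the top strand over positions 74–85: AAGTAGACTTAC.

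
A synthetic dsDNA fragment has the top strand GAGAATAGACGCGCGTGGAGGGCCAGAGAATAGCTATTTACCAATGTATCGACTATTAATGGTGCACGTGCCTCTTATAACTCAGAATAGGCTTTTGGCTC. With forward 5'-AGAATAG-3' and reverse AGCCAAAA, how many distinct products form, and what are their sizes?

The forward primer AGAATAG matches the top strand at positions 2–8, 27–33, 84–90.
The reverse primer's reverse complement is TTTTGGCT, matching at positions 93–100.
Each forward site pairs with the reverse site to give a product ending at position 100: sizes 99, 74, 17 bp.

Three products: 99 bp, 74 bp, 17 bp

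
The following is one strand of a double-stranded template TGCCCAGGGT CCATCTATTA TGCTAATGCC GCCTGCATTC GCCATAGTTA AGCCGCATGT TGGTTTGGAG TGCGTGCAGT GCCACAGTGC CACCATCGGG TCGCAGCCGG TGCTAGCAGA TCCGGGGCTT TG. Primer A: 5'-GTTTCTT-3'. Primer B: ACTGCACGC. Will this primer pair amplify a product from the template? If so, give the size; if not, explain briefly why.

Primer A (GTTTCTT) does not match the top strand, and its reverse complement AAGAAAC does not match either.
With no annealing site for primer A, no amplification occurs.

No product — primer A has no binding site in the template.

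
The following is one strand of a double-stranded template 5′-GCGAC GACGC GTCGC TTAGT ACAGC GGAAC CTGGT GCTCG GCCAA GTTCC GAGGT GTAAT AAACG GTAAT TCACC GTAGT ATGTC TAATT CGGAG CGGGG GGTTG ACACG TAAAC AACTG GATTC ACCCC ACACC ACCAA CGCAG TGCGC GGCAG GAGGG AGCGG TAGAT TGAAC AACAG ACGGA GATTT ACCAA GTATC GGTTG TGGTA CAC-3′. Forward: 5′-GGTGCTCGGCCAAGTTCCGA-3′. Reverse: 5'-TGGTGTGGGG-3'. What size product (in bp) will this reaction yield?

104 bp

Forward primer GGTGCTCGGCCAAGTTCCGA is found on the top strand at positions 33–52.
Reverse complement of the reverse primer: CCCCACACCA. This occurs on the top strand at positions 127–136.
The product runs from position 33 to position 136, so its length is 136 − 33 + 1 = 104 bp.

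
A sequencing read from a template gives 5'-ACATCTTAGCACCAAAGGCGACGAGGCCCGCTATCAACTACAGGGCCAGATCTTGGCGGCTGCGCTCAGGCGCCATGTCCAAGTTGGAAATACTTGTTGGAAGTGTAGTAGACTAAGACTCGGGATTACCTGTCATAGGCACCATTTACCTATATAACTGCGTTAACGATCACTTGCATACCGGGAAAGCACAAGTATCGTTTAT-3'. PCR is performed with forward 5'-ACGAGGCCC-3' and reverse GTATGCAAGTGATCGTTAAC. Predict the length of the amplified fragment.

Forward primer ACGAGGCCC is found on the top strand at positions 21–29.
The reverse primer's reverse complement is GTTAACGATCACTTGCATAC, which matches the template at positions 162–181.
Amplicon spans positions 21–181: 161 bp.

161 bp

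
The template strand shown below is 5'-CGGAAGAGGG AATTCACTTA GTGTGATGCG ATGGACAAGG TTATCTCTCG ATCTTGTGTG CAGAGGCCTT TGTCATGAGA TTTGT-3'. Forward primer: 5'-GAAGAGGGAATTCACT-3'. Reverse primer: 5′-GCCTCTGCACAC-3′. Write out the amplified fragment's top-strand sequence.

5'-GAAGAGGGAATTCACTTAGTGTGATGCGATGGACAAGGTTATCTCTCGATCTTGTGTGCAGAGGC-3'

Scanning the template, GAAGAGGGAATTCACT occurs at positions 3–18; this primer anneals to the bottom strand there with its 3' end pointing downstream.
Taking the reverse complement of GCCTCTGCACAC gives GTGTGCAGAGGC, found at positions 56–67 on the template; the primer anneals here to the top strand with its 3' end pointing upstream.
The product is the template from position 3 through 67 (65 bp).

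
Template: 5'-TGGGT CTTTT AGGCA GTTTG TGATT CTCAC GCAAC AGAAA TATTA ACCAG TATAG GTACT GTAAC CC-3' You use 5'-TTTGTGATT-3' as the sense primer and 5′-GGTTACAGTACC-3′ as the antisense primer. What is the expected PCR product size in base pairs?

50 bp

Scanning the template, TTTGTGATT occurs at positions 17–25; this primer anneals to the bottom strand there with its 3' end pointing downstream.
Reverse complement of the reverse primer: GGTACTGTAACC. This occurs on the top strand at positions 55–66.
The product runs from position 17 to position 66, so its length is 66 − 17 + 1 = 50 bp.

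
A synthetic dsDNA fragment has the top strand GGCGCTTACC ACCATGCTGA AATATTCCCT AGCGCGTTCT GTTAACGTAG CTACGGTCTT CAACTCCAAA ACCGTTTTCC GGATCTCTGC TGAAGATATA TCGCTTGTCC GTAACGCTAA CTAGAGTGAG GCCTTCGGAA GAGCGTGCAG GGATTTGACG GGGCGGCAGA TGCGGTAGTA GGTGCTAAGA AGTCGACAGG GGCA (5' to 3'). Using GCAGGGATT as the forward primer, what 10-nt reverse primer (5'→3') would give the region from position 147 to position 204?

5'-TGCCCCTGTC-3'

The product's 3' end on the top strand is position 204.
The reverse primer anneals to the top strand over positions 195–204, i.e. to GACAGGGGCA.
Its sequence written 5'→3' is the reverse complement: TGCCCCTGTC.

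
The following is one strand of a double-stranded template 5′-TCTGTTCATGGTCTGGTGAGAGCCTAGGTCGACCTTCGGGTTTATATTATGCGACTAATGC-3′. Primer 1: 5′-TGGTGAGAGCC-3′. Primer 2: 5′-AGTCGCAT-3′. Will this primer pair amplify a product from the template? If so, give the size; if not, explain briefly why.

Yes — a 43 bp product.

Primer 1 (TGGTGAGAGCC) matches the top strand at positions 14–24; it acts as a forward primer.
Primer 2's reverse complement is ATGCGACT, matching the top strand at positions 49–56; it acts as a reverse primer.
The 3' ends face each other across positions 14–56, giving a 43 bp product.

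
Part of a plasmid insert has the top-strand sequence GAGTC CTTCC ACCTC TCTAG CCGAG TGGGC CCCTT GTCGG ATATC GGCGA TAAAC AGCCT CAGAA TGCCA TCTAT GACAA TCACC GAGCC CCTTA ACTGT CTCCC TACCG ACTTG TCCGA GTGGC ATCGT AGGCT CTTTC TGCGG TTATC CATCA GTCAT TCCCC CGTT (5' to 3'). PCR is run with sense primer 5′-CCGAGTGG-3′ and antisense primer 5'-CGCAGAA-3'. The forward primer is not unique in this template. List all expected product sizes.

The forward primer CCGAGTGG matches the top strand at positions 21–28, 117–124.
The reverse primer's reverse complement is TTCTGCG, matching at positions 138–144.
Each forward site pairs with the reverse site to give a product ending at position 144: sizes 124, 28 bp.

124 bp, 28 bp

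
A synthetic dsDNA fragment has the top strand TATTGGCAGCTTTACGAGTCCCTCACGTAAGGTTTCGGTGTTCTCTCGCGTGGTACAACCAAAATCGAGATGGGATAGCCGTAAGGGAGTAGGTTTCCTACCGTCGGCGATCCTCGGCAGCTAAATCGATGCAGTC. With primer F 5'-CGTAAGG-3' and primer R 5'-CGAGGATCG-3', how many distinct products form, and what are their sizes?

The forward primer CGTAAGG matches the top strand at positions 26–32, 80–86.
The reverse primer's reverse complement is CGATCCTCG, matching at positions 108–116.
Each forward site pairs with the reverse site to give a product ending at position 116: sizes 91, 37 bp.

Two products: 91 bp, 37 bp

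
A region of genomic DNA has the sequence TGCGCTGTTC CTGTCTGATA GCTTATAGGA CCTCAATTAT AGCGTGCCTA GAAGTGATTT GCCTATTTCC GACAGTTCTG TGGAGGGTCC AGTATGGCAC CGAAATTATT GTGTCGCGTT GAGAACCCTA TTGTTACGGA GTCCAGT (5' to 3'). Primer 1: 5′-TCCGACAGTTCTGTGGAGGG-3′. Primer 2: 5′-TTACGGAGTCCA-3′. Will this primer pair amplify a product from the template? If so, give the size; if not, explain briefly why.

No product — both primers anneal to the same strand and extend in the same direction.

Primer 1 (TCCGACAGTTCTGTGGAGGG) matches the top strand at positions 68–87 (3' end points downstream).
Primer 2 (TTACGGAGTCCA) also matches the top strand directly, at positions 134–145 — its reverse complement TGGACTCCGTAA is not present.
Both primers anneal to the bottom strand with 3' ends pointing the same way, so neither can prime synthesis back toward the other.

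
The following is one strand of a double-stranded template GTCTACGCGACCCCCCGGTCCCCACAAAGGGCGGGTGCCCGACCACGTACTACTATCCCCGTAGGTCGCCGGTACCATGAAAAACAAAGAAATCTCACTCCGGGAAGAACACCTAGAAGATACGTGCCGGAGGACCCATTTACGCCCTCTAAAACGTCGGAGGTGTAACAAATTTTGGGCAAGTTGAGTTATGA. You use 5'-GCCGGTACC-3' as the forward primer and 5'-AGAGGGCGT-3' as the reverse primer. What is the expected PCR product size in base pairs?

83 bp

Forward primer GCCGGTACC is found on the top strand at positions 68–76.
The reverse primer's reverse complement is ACGCCCTCT, which matches the template at positions 142–150.
Product length = (reverse-primer end) − (forward-primer start) + 1 = 150 − 68 + 1 = 83 bp.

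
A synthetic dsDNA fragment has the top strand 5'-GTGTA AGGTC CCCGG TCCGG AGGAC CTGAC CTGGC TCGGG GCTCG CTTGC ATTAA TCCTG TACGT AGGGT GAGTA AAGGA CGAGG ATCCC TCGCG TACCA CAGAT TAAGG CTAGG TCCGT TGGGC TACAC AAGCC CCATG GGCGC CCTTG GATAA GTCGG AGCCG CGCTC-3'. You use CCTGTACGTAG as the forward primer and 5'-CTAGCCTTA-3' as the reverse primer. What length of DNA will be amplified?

58 bp

Forward primer CCTGTACGTAG is found on the top strand at positions 57–67.
Reverse complement of the reverse primer: TAAGGCTAG. This occurs on the top strand at positions 106–114.
Amplicon spans positions 57–114: 58 bp.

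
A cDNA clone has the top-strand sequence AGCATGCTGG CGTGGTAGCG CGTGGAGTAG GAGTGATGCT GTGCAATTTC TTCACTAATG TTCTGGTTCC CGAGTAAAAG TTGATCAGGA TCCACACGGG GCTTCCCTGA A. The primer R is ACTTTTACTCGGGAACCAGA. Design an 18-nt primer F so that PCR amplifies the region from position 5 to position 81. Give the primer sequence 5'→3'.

5'-TGCTGGCGTGGTAGCGCG-3'

The reverse primer's reverse complement TCTGGTTCCCGAGTAAAAGT matches the template at positions 62–81; the product starts at position 5.
The forward primer is identical to the top strand over positions 5–22: TGCTGGCGTGGTAGCGCG.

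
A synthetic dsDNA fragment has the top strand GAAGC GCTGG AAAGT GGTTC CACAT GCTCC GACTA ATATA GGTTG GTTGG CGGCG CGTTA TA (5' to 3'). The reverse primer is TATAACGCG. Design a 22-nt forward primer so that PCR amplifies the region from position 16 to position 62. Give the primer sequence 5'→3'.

5'-GGTTCCACATGCTCCGACTAAT-3'

The reverse primer's reverse complement CGCGTTATA matches the template at positions 54–62; the product starts at position 16.
The forward primer is identical to the top strand over positions 16–37: GGTTCCACATGCTCCGACTAAT.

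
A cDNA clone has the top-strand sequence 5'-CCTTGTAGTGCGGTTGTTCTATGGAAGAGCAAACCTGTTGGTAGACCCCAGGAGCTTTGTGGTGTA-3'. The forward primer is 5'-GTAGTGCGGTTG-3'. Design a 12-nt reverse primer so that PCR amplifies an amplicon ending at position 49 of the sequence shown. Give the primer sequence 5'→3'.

The forward primer binds at positions 5–16; the product's 3' end on the top strand is position 49.
The reverse primer anneals to the top strand over positions 38–49, i.e. to TTGGTAGACCCC.
Its sequence written 5'→3' is the reverse complement: GGGGTCTACCAA.

5'-GGGGTCTACCAA-3'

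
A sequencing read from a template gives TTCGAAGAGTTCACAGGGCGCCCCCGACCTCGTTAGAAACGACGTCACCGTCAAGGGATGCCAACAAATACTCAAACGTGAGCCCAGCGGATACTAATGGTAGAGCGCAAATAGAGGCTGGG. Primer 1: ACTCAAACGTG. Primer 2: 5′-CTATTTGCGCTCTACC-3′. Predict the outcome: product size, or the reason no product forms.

Primer 1 (ACTCAAACGTG) matches the top strand at positions 70–80; it acts as a forward primer.
Primer 2's reverse complement is GGTAGAGCGCAAATAG, matching the top strand at positions 99–114; it acts as a reverse primer.
The 3' ends face each other across positions 70–114, giving a 45 bp product.

Yes — a 45 bp product.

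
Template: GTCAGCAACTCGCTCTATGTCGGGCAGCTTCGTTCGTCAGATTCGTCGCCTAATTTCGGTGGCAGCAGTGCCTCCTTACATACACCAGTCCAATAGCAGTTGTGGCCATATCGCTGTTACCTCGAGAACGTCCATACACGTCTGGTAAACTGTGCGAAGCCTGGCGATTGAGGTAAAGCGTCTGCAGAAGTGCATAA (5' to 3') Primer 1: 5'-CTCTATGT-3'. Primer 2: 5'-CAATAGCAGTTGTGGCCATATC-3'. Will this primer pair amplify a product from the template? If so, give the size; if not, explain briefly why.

No product — both primers anneal to the same strand and extend in the same direction.

Primer 1 (CTCTATGT) matches the top strand at positions 13–20 (3' end points downstream).
Primer 2 (CAATAGCAGTTGTGGCCATATC) also matches the top strand directly, at positions 91–112 — its reverse complement GATATGGCCACAACTGCTATTG is not present.
Both primers anneal to the bottom strand with 3' ends pointing the same way, so neither can prime synthesis back toward the other.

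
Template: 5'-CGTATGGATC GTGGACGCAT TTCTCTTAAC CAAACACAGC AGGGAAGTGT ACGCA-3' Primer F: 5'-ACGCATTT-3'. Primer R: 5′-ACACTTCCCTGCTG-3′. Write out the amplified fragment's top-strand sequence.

5'-ACGCATTTCTCTTAACCAAACACAGCAGGGAAGTGT-3'

The forward primer matches the template at positions 15–22.
Reverse complement of the reverse primer: CAGCAGGGAAGTGT. This occurs on the top strand at positions 37–50.
The product is the template from position 15 through 50 (36 bp).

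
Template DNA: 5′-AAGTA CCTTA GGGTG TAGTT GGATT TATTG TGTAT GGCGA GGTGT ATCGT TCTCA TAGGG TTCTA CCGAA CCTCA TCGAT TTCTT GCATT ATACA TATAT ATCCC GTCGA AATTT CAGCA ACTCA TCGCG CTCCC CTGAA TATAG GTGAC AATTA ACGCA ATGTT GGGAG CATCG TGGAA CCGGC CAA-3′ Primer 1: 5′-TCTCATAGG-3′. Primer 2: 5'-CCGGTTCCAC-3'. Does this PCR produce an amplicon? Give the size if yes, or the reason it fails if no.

Yes — a 134 bp product.

Primer 1 (TCTCATAGG) matches the top strand at positions 51–59; it acts as a forward primer.
Primer 2's reverse complement is GTGGAACCGG, matching the top strand at positions 175–184; it acts as a reverse primer.
The 3' ends face each other across positions 51–184, giving a 134 bp product.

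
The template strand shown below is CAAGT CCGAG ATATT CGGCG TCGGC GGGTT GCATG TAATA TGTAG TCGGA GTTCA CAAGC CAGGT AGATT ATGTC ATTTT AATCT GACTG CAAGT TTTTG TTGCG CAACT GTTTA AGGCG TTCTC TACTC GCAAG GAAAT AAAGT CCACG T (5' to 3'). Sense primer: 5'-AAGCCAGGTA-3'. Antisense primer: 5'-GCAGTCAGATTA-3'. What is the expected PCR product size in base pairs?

Forward primer AAGCCAGGTA is found on the top strand at positions 57–66.
Reverse complement of the reverse primer: TAATCTGACTGC. This occurs on the top strand at positions 80–91.
Product length = (reverse-primer end) − (forward-primer start) + 1 = 91 − 57 + 1 = 35 bp.

35 bp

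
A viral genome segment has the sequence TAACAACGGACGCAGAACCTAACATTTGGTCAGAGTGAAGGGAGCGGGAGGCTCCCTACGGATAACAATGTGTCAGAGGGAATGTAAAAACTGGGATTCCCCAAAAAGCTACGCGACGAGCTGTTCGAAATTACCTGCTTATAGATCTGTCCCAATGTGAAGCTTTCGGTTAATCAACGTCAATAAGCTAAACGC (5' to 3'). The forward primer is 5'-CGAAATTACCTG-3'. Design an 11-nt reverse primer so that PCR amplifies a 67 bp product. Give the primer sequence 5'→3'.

The forward primer binds at positions 126–137, so a 67 bp product ends at position 126 + 67 − 1 = 192.
The reverse primer anneals to the top strand over positions 182–192, i.e. to AATAAGCTAAA.
Its sequence written 5'→3' is the reverse complement: TTTAGCTTATT.

5'-TTTAGCTTATT-3'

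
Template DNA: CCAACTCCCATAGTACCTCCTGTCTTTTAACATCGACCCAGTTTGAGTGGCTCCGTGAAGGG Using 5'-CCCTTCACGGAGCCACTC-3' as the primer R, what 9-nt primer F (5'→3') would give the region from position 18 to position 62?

The reverse primer's reverse complement GAGTGGCTCCGTGAAGGG matches the template at positions 45–62; the product starts at position 18.
The forward primer is identical to the top strand over positions 18–26: TCCTGTCTT.

5'-TCCTGTCTT-3'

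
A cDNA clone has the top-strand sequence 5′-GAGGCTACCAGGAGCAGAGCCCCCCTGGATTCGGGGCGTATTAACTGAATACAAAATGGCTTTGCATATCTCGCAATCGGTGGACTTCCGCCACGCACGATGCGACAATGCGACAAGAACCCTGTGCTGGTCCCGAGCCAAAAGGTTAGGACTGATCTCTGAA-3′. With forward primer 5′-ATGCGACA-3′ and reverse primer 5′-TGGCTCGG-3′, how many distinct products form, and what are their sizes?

The forward primer ATGCGACA matches the top strand at positions 100–107, 108–115.
The reverse primer's reverse complement is CCGAGCCA, matching at positions 133–140.
Each forward site pairs with the reverse site to give a product ending at position 140: sizes 41, 33 bp.

Two products: 41 bp, 33 bp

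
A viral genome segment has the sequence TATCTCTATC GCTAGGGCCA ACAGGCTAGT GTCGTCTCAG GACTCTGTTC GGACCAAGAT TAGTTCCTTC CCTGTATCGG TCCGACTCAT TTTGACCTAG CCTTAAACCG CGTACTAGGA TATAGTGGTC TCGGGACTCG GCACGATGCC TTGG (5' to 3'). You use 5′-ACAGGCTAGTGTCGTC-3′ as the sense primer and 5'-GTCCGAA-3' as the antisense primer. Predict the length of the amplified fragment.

34 bp

Forward primer ACAGGCTAGTGTCGTC is found on the top strand at positions 21–36.
The reverse primer's reverse complement is TTCGGAC, which matches the template at positions 48–54.
Amplicon spans positions 21–54: 34 bp.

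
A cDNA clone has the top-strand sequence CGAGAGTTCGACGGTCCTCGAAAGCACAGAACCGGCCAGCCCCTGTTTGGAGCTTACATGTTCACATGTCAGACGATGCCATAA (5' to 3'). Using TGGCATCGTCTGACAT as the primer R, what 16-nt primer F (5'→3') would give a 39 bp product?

5'-CTGTTTGGAGCTTACA-3'

The reverse primer's reverse complement ATGTCAGACGATGCCA matches the template at positions 66–81, so the product ends at position 81.
A 39 bp product then starts at position 81 − 39 + 1 = 43.
The forward primer is identical to the top strand there: CTGTTTGGAGCTTACA.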